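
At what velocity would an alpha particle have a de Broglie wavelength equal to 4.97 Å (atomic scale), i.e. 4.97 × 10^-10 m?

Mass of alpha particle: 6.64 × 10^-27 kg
2.01 × 10^2 m/s

From λ = h/(mv), solve for v:

v = h/(mλ)
v = (6.626 × 10^-34 J·s) / (6.64 × 10^-27 kg × 4.97 × 10^-10 m)
v = 2.01 × 10^2 m/s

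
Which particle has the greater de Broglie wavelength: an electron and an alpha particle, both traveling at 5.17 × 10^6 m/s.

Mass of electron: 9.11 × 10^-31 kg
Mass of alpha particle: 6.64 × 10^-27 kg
The electron has the longer wavelength.

Using λ = h/(mv), since both particles have the same velocity, the wavelength depends only on mass.

For electron: λ₁ = h/(m₁v) = 1.41 × 10^-10 m
For alpha particle: λ₂ = h/(m₂v) = 1.93 × 10^-14 m

Since λ ∝ 1/m at constant velocity, the lighter particle has the longer wavelength.

The electron has the longer de Broglie wavelength.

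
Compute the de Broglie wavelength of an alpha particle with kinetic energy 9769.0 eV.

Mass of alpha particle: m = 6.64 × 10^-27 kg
1.45 × 10^-13 m

Using λ = h/√(2mKE):

First convert KE to Joules: KE = 9769.0 eV = 1.565 × 10^-15 J

λ = h/√(2mKE)
λ = (6.626 × 10^-34 J·s) / √(2 × 6.64 × 10^-27 kg × 1.565 × 10^-15 J)
λ = 1.45 × 10^-13 m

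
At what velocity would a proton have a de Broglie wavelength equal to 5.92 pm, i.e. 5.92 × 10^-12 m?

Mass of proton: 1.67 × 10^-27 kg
6.70 × 10^4 m/s

From λ = h/(mv), solve for v:

v = h/(mλ)
v = (6.626 × 10^-34 J·s) / (1.67 × 10^-27 kg × 5.92 × 10^-12 m)
v = 6.70 × 10^4 m/s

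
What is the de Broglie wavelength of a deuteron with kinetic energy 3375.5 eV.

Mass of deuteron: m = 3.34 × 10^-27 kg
3.49 × 10^-13 m

Using λ = h/√(2mKE):

First convert KE to Joules: KE = 3375.5 eV = 5.408 × 10^-16 J

λ = h/√(2mKE)
λ = (6.626 × 10^-34 J·s) / √(2 × 3.34 × 10^-27 kg × 5.408 × 10^-16 J)
λ = 3.49 × 10^-13 m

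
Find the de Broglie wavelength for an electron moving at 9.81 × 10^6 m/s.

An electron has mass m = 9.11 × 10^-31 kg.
7.41 × 10^-11 m

Using the de Broglie relation λ = h/(mv):

λ = h/(mv)
λ = (6.626 × 10^-34 J·s) / (9.11 × 10^-31 kg × 9.81 × 10^6 m/s)
λ = 7.41 × 10^-11 m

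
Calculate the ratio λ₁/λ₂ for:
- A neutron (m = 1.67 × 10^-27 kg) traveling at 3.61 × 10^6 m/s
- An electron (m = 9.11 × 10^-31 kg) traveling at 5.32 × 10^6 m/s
λ₁/λ₂ = 8.04 × 10^-4

Using λ = h/(mv):

λ₁ = h/(m₁v₁) = 1.10 × 10^-13 m
λ₂ = h/(m₂v₂) = 1.37 × 10^-10 m

Ratio λ₁/λ₂ = (m₂v₂)/(m₁v₁)
         = (9.11 × 10^-31 kg × 5.32 × 10^6 m/s) / (1.67 × 10^-27 kg × 3.61 × 10^6 m/s)
         = 8.04 × 10^-4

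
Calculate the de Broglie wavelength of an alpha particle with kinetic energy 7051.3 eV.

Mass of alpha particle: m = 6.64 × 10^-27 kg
1.71 × 10^-13 m

Using λ = h/√(2mKE):

First convert KE to Joules: KE = 7051.3 eV = 1.130 × 10^-15 J

λ = h/√(2mKE)
λ = (6.626 × 10^-34 J·s) / √(2 × 6.64 × 10^-27 kg × 1.130 × 10^-15 J)
λ = 1.71 × 10^-13 m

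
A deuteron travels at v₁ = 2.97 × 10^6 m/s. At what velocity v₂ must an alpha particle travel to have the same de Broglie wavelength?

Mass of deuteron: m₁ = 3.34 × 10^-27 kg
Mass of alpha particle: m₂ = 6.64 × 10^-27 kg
v₂ = 1.49 × 10^6 m/s

For equal de Broglie wavelengths: λ₁ = λ₂

h/(m₁v₁) = h/(m₂v₂)
m₁v₁ = m₂v₂
v₂ = v₁ · (m₁/m₂)

v₂ = 2.97 × 10^6 m/s × (3.34 × 10^-27 kg / 6.64 × 10^-27 kg)
v₂ = 1.49 × 10^6 m/s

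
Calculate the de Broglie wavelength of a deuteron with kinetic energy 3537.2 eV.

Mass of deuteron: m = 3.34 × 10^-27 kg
3.41 × 10^-13 m

Using λ = h/√(2mKE):

First convert KE to Joules: KE = 3537.2 eV = 5.667 × 10^-16 J

λ = h/√(2mKE)
λ = (6.626 × 10^-34 J·s) / √(2 × 3.34 × 10^-27 kg × 5.667 × 10^-16 J)
λ = 3.41 × 10^-13 m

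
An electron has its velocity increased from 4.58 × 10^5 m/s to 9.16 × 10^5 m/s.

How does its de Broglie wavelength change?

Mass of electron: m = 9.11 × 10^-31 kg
The wavelength decreases by a factor of 2.

Using λ = h/(mv):

Initial wavelength: λ₁ = h/(mv₁) = 1.59 × 10^-9 m
Final wavelength: λ₂ = h/(mv₂) = 7.94 × 10^-10 m

Since λ ∝ 1/v, when velocity increases by a factor of 2, the wavelength decreases by a factor of 2.

λ₂/λ₁ = v₁/v₂ = 1/2

The wavelength decreases by a factor of 2.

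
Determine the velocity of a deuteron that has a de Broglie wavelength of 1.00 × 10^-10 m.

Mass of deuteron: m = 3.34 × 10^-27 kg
1.98 × 10^3 m/s

From the de Broglie relation λ = h/(mv), we solve for v:

v = h/(mλ)
v = (6.626 × 10^-34 J·s) / (3.34 × 10^-27 kg × 1.00 × 10^-10 m)
v = 1.98 × 10^3 m/s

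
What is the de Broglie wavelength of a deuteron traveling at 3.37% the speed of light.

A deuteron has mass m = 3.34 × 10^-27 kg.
1.96 × 10^-14 m

Using the de Broglie relation λ = h/(mv):

v = 3.37% × c = 1.010 × 10^7 m/s

λ = h/(mv)
λ = (6.626 × 10^-34 J·s) / (3.34 × 10^-27 kg × 1.010 × 10^7 m/s)
λ = 1.96 × 10^-14 m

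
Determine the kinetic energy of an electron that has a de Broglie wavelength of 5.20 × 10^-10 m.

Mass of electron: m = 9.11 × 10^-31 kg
8.91 × 10^-19 J (or 5.56 eV)

From λ = h/√(2mKE), we solve for KE:

λ² = h²/(2mKE)
KE = h²/(2mλ²)
KE = (6.626 × 10^-34 J·s)² / (2 × 9.11 × 10^-31 kg × (5.20 × 10^-10 m)²)
KE = 8.91 × 10^-19 J
KE = 5.56 eV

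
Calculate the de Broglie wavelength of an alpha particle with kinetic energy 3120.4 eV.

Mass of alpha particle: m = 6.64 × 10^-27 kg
2.57 × 10^-13 m

Using λ = h/√(2mKE):

First convert KE to Joules: KE = 3120.4 eV = 4.999 × 10^-16 J

λ = h/√(2mKE)
λ = (6.626 × 10^-34 J·s) / √(2 × 6.64 × 10^-27 kg × 4.999 × 10^-16 J)
λ = 2.57 × 10^-13 m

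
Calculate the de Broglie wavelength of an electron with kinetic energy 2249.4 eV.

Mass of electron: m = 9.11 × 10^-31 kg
2.59 × 10^-11 m

Using λ = h/√(2mKE):

First convert KE to Joules: KE = 2249.4 eV = 3.604 × 10^-16 J

λ = h/√(2mKE)
λ = (6.626 × 10^-34 J·s) / √(2 × 9.11 × 10^-31 kg × 3.604 × 10^-16 J)
λ = 2.59 × 10^-11 m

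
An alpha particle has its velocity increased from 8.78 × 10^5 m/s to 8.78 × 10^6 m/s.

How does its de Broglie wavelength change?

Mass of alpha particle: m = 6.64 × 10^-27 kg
The wavelength decreases by a factor of 10.

Using λ = h/(mv):

Initial wavelength: λ₁ = h/(mv₁) = 1.14 × 10^-13 m
Final wavelength: λ₂ = h/(mv₂) = 1.14 × 10^-14 m

Since λ ∝ 1/v, when velocity increases by a factor of 10, the wavelength decreases by a factor of 10.

λ₂/λ₁ = v₁/v₂ = 1/10

The wavelength decreases by a factor of 10.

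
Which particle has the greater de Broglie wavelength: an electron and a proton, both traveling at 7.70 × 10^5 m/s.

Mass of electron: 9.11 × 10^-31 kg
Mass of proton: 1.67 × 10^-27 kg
The electron has the longer wavelength.

Using λ = h/(mv), since both particles have the same velocity, the wavelength depends only on mass.

For electron: λ₁ = h/(m₁v) = 9.45 × 10^-10 m
For proton: λ₂ = h/(m₂v) = 5.15 × 10^-13 m

Since λ ∝ 1/m at constant velocity, the lighter particle has the longer wavelength.

The electron has the longer de Broglie wavelength.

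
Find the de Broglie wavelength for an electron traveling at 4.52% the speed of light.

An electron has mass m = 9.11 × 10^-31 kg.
5.37 × 10^-11 m

Using the de Broglie relation λ = h/(mv):

v = 4.52% × c = 1.355 × 10^7 m/s

λ = h/(mv)
λ = (6.626 × 10^-34 J·s) / (9.11 × 10^-31 kg × 1.355 × 10^7 m/s)
λ = 5.37 × 10^-11 m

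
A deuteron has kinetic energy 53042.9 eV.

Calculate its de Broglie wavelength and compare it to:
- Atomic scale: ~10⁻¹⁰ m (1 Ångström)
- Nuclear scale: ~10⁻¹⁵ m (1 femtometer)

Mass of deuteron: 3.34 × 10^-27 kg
λ = 8.79 × 10^-14 m, which is between nuclear and atomic scales.

Using λ = h/√(2mKE):

KE = 53042.9 eV = 8.498 × 10^-15 J

λ = h/√(2mKE)
λ = (6.626 × 10^-34 J·s) / √(2 × 3.34 × 10^-27 kg × 8.498 × 10^-15 J)
λ = 8.79 × 10^-14 m

Comparison:
- Atomic scale (10⁻¹⁰ m): λ is 0.00088× this size
- Nuclear scale (10⁻¹⁵ m): λ is 88× this size

The wavelength is between nuclear and atomic scales.

This wavelength is appropriate for probing atomic structure but too large for nuclear physics experiments.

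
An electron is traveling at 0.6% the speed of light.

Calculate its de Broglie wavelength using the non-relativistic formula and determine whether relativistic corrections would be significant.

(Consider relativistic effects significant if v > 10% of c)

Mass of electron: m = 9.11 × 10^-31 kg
No, relativistic corrections are not needed.

Using the non-relativistic de Broglie formula λ = h/(mv):

v = 0.6% × c = 1.799 × 10^6 m/s

λ = h/(mv)
λ = (6.626 × 10^-34 J·s) / (9.11 × 10^-31 kg × 1.799 × 10^6 m/s)
λ = 4.04 × 10^-10 m

Since v = 0.6% of c < 10% of c, relativistic corrections are NOT significant and this non-relativistic result is a good approximation.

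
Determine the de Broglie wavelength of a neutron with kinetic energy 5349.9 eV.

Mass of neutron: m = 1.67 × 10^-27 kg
3.92 × 10^-13 m

Using λ = h/√(2mKE):

First convert KE to Joules: KE = 5349.9 eV = 8.571 × 10^-16 J

λ = h/√(2mKE)
λ = (6.626 × 10^-34 J·s) / √(2 × 1.67 × 10^-27 kg × 8.571 × 10^-16 J)
λ = 3.92 × 10^-13 m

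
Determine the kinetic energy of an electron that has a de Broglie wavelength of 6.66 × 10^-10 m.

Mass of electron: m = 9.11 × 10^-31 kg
5.43 × 10^-19 J (or 3.39 eV)

From λ = h/√(2mKE), we solve for KE:

λ² = h²/(2mKE)
KE = h²/(2mλ²)
KE = (6.626 × 10^-34 J·s)² / (2 × 9.11 × 10^-31 kg × (6.66 × 10^-10 m)²)
KE = 5.43 × 10^-19 J
KE = 3.39 eV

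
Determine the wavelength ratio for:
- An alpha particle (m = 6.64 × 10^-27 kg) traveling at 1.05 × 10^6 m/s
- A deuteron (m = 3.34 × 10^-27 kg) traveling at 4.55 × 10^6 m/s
λ₁/λ₂ = 2.18

Using λ = h/(mv):

λ₁ = h/(m₁v₁) = 9.50 × 10^-14 m
λ₂ = h/(m₂v₂) = 4.36 × 10^-14 m

Ratio λ₁/λ₂ = (m₂v₂)/(m₁v₁)
         = (3.34 × 10^-27 kg × 4.55 × 10^6 m/s) / (6.64 × 10^-27 kg × 1.05 × 10^6 m/s)
         = 2.18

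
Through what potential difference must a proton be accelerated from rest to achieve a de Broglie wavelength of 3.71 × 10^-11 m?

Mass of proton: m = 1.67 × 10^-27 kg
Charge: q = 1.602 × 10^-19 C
5.96 × 10^-1 V

From λ = h/√(2mqV), we solve for V:

λ² = h²/(2mqV)
V = h²/(2mqλ²)
V = (6.626 × 10^-34 J·s)² / (2 × 1.67 × 10^-27 kg × 1.602 × 10^-19 C × (3.71 × 10^-11 m)²)
V = 5.96 × 10^-1 V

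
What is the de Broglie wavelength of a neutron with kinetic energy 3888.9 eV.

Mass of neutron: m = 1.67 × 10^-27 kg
4.59 × 10^-13 m

Using λ = h/√(2mKE):

First convert KE to Joules: KE = 3888.9 eV = 6.231 × 10^-16 J

λ = h/√(2mKE)
λ = (6.626 × 10^-34 J·s) / √(2 × 1.67 × 10^-27 kg × 6.231 × 10^-16 J)
λ = 4.59 × 10^-13 m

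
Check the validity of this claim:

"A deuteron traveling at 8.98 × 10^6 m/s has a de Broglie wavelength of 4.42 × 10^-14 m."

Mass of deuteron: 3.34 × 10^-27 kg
False

The claim is incorrect.

Using λ = h/(mv):
λ = (6.626 × 10^-34 J·s) / (3.34 × 10^-27 kg × 8.98 × 10^6 m/s)
λ = 2.21 × 10^-14 m

The actual wavelength differs from the claimed 4.42 × 10^-14 m.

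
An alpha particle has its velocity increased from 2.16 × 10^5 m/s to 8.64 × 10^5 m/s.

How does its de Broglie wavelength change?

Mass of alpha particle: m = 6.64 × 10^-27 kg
The wavelength decreases by a factor of 4.

Using λ = h/(mv):

Initial wavelength: λ₁ = h/(mv₁) = 4.62 × 10^-13 m
Final wavelength: λ₂ = h/(mv₂) = 1.15 × 10^-13 m

Since λ ∝ 1/v, when velocity increases by a factor of 4, the wavelength decreases by a factor of 4.

λ₂/λ₁ = v₁/v₂ = 1/4

The wavelength decreases by a factor of 4.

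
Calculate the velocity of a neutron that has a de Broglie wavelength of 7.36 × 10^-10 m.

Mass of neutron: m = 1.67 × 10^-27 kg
5.39 × 10^2 m/s

From the de Broglie relation λ = h/(mv), we solve for v:

v = h/(mλ)
v = (6.626 × 10^-34 J·s) / (1.67 × 10^-27 kg × 7.36 × 10^-10 m)
v = 5.39 × 10^2 m/s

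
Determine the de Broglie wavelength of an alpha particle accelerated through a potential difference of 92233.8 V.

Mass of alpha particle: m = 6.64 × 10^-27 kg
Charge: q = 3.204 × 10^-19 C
3.34 × 10^-14 m

When a particle is accelerated through voltage V, it gains kinetic energy KE = qV.

The de Broglie wavelength is then λ = h/√(2mqV):

λ = h/√(2mqV)
λ = (6.626 × 10^-34 J·s) / √(2 × 6.64 × 10^-27 kg × 3.204 × 10^-19 C × 92233.8 V)
λ = 3.34 × 10^-14 m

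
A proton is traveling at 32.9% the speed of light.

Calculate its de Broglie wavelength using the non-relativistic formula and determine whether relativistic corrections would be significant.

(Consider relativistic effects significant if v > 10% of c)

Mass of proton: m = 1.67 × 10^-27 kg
Yes, relativistic corrections are needed.

Using the non-relativistic de Broglie formula λ = h/(mv):

v = 32.9% × c = 9.863 × 10^7 m/s

λ = h/(mv)
λ = (6.626 × 10^-34 J·s) / (1.67 × 10^-27 kg × 9.863 × 10^7 m/s)
λ = 4.02 × 10^-15 m

Since v = 32.9% of c > 10% of c, relativistic corrections ARE significant and the actual wavelength would differ from this non-relativistic estimate.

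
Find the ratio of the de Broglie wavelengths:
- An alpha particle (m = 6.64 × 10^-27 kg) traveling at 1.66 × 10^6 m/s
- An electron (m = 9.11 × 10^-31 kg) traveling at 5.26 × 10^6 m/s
λ₁/λ₂ = 4.35 × 10^-4

Using λ = h/(mv):

λ₁ = h/(m₁v₁) = 6.01 × 10^-14 m
λ₂ = h/(m₂v₂) = 1.38 × 10^-10 m

Ratio λ₁/λ₂ = (m₂v₂)/(m₁v₁)
         = (9.11 × 10^-31 kg × 5.26 × 10^6 m/s) / (6.64 × 10^-27 kg × 1.66 × 10^6 m/s)
         = 4.35 × 10^-4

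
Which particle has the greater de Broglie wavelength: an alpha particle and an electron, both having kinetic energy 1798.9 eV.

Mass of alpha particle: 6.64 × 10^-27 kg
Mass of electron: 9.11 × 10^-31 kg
The electron has the longer wavelength.

Using λ = h/√(2mKE):

For alpha particle: λ₁ = h/√(2m₁KE) = 3.39 × 10^-13 m
For electron: λ₂ = h/√(2m₂KE) = 2.89 × 10^-11 m

Since λ ∝ 1/√m at constant kinetic energy, the lighter particle has the longer wavelength.

The electron has the longer de Broglie wavelength.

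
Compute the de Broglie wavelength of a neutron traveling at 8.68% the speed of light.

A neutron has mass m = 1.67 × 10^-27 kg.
1.52 × 10^-14 m

Using the de Broglie relation λ = h/(mv):

v = 8.68% × c = 2.602 × 10^7 m/s

λ = h/(mv)
λ = (6.626 × 10^-34 J·s) / (1.67 × 10^-27 kg × 2.602 × 10^7 m/s)
λ = 1.52 × 10^-14 m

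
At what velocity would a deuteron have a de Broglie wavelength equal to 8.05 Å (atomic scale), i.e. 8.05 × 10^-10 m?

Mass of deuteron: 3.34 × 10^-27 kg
2.46 × 10^2 m/s

From λ = h/(mv), solve for v:

v = h/(mλ)
v = (6.626 × 10^-34 J·s) / (3.34 × 10^-27 kg × 8.05 × 10^-10 m)
v = 2.46 × 10^2 m/s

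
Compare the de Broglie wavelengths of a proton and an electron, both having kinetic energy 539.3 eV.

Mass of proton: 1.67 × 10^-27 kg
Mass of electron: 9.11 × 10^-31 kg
The electron has the longer wavelength.

Using λ = h/√(2mKE):

For proton: λ₁ = h/√(2m₁KE) = 1.23 × 10^-12 m
For electron: λ₂ = h/√(2m₂KE) = 5.28 × 10^-11 m

Since λ ∝ 1/√m at constant kinetic energy, the lighter particle has the longer wavelength.

The electron has the longer de Broglie wavelength.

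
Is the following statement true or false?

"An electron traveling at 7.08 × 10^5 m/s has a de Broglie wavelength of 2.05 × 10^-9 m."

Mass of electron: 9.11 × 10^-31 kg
False

The claim is incorrect.

Using λ = h/(mv):
λ = (6.626 × 10^-34 J·s) / (9.11 × 10^-31 kg × 7.08 × 10^5 m/s)
λ = 1.03 × 10^-9 m

The actual wavelength differs from the claimed 2.05 × 10^-9 m.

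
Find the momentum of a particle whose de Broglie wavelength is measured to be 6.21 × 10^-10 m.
1.07 × 10^-24 kg·m/s

From the de Broglie relation λ = h/p, we solve for p:

p = h/λ
p = (6.626 × 10^-34 J·s) / (6.21 × 10^-10 m)
p = 1.07 × 10^-24 kg·m/s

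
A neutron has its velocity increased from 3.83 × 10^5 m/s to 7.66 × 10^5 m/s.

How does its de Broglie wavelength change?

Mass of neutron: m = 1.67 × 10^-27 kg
The wavelength decreases by a factor of 2.

Using λ = h/(mv):

Initial wavelength: λ₁ = h/(mv₁) = 1.04 × 10^-12 m
Final wavelength: λ₂ = h/(mv₂) = 5.18 × 10^-13 m

Since λ ∝ 1/v, when velocity increases by a factor of 2, the wavelength decreases by a factor of 2.

λ₂/λ₁ = v₁/v₂ = 1/2

The wavelength decreases by a factor of 2.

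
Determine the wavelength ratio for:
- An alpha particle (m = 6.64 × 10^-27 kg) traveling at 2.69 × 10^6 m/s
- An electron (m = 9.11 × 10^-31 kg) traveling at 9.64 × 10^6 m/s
λ₁/λ₂ = 4.92 × 10^-4

Using λ = h/(mv):

λ₁ = h/(m₁v₁) = 3.71 × 10^-14 m
λ₂ = h/(m₂v₂) = 7.54 × 10^-11 m

Ratio λ₁/λ₂ = (m₂v₂)/(m₁v₁)
         = (9.11 × 10^-31 kg × 9.64 × 10^6 m/s) / (6.64 × 10^-27 kg × 2.69 × 10^6 m/s)
         = 4.92 × 10^-4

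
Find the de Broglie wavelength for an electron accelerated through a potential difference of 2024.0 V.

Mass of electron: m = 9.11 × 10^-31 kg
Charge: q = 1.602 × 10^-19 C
2.73 × 10^-11 m

When a particle is accelerated through voltage V, it gains kinetic energy KE = qV.

The de Broglie wavelength is then λ = h/√(2mqV):

λ = h/√(2mqV)
λ = (6.626 × 10^-34 J·s) / √(2 × 9.11 × 10^-31 kg × 1.602 × 10^-19 C × 2024.0 V)
λ = 2.73 × 10^-11 m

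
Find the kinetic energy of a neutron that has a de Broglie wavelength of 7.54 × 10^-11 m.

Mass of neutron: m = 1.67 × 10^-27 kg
2.31 × 10^-20 J (or 0.144 eV)

From λ = h/√(2mKE), we solve for KE:

λ² = h²/(2mKE)
KE = h²/(2mλ²)
KE = (6.626 × 10^-34 J·s)² / (2 × 1.67 × 10^-27 kg × (7.54 × 10^-11 m)²)
KE = 2.31 × 10^-20 J
KE = 0.144 eV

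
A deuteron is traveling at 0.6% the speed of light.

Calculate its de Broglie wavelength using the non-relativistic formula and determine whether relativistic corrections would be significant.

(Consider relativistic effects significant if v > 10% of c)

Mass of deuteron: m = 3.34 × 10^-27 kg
No, relativistic corrections are not needed.

Using the non-relativistic de Broglie formula λ = h/(mv):

v = 0.6% × c = 1.799 × 10^6 m/s

λ = h/(mv)
λ = (6.626 × 10^-34 J·s) / (3.34 × 10^-27 kg × 1.799 × 10^6 m/s)
λ = 1.10 × 10^-13 m

Since v = 0.6% of c < 10% of c, relativistic corrections are NOT significant and this non-relativistic result is a good approximation.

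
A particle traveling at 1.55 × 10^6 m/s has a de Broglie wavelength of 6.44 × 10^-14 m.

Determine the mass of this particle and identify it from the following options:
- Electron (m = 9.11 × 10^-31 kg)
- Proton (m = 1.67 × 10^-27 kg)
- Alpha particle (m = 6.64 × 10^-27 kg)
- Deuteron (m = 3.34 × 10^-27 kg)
The particle is an alpha particle.

From λ = h/(mv), solve for mass:

m = h/(λv)
m = (6.626 × 10^-34 J·s) / (6.44 × 10^-14 m × 1.55 × 10^6 m/s)
m = 6.64 × 10^-27 kg

Comparing with the listed masses, this is closest to an alpha particle.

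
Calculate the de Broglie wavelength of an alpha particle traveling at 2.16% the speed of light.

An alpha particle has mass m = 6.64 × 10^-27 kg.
1.54 × 10^-14 m

Using the de Broglie relation λ = h/(mv):

v = 2.16% × c = 6.476 × 10^6 m/s

λ = h/(mv)
λ = (6.626 × 10^-34 J·s) / (6.64 × 10^-27 kg × 6.476 × 10^6 m/s)
λ = 1.54 × 10^-14 m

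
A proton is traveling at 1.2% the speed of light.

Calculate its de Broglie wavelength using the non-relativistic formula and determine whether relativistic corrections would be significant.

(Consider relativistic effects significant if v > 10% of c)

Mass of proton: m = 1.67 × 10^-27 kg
No, relativistic corrections are not needed.

Using the non-relativistic de Broglie formula λ = h/(mv):

v = 1.2% × c = 3.598 × 10^6 m/s

λ = h/(mv)
λ = (6.626 × 10^-34 J·s) / (1.67 × 10^-27 kg × 3.598 × 10^6 m/s)
λ = 1.10 × 10^-13 m

Since v = 1.2% of c < 10% of c, relativistic corrections are NOT significant and this non-relativistic result is a good approximation.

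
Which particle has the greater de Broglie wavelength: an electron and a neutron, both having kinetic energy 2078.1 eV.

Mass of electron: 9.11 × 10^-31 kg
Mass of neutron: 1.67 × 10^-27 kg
The electron has the longer wavelength.

Using λ = h/√(2mKE):

For electron: λ₁ = h/√(2m₁KE) = 2.69 × 10^-11 m
For neutron: λ₂ = h/√(2m₂KE) = 6.28 × 10^-13 m

Since λ ∝ 1/√m at constant kinetic energy, the lighter particle has the longer wavelength.

The electron has the longer de Broglie wavelength.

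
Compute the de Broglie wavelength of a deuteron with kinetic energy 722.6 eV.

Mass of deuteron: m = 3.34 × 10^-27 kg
7.53 × 10^-13 m

Using λ = h/√(2mKE):

First convert KE to Joules: KE = 722.6 eV = 1.158 × 10^-16 J

λ = h/√(2mKE)
λ = (6.626 × 10^-34 J·s) / √(2 × 3.34 × 10^-27 kg × 1.158 × 10^-16 J)
λ = 7.53 × 10^-13 m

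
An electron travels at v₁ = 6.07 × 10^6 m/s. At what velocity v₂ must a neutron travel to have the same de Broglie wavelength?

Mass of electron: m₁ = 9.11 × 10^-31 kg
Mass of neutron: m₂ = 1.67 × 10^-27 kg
v₂ = 3.31 × 10^3 m/s

For equal de Broglie wavelengths: λ₁ = λ₂

h/(m₁v₁) = h/(m₂v₂)
m₁v₁ = m₂v₂
v₂ = v₁ · (m₁/m₂)

v₂ = 6.07 × 10^6 m/s × (9.11 × 10^-31 kg / 1.67 × 10^-27 kg)
v₂ = 3.31 × 10^3 m/s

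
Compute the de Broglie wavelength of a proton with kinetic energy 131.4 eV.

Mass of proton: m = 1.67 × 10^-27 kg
2.50 × 10^-12 m

Using λ = h/√(2mKE):

First convert KE to Joules: KE = 131.4 eV = 2.105 × 10^-17 J

λ = h/√(2mKE)
λ = (6.626 × 10^-34 J·s) / √(2 × 1.67 × 10^-27 kg × 2.105 × 10^-17 J)
λ = 2.50 × 10^-12 m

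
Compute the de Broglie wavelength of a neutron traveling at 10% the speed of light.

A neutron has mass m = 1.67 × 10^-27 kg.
1.32 × 10^-14 m

Using the de Broglie relation λ = h/(mv):

v = 10% × c = 2.998 × 10^7 m/s

λ = h/(mv)
λ = (6.626 × 10^-34 J·s) / (1.67 × 10^-27 kg × 2.998 × 10^7 m/s)
λ = 1.32 × 10^-14 m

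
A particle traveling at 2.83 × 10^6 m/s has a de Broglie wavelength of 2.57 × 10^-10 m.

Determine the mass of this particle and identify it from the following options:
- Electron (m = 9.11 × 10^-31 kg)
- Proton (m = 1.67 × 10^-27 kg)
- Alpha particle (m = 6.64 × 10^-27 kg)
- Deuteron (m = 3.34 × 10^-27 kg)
The particle is an electron.

From λ = h/(mv), solve for mass:

m = h/(λv)
m = (6.626 × 10^-34 J·s) / (2.57 × 10^-10 m × 2.83 × 10^6 m/s)
m = 9.11 × 10^-31 kg

Comparing with the listed masses, this is closest to an electron.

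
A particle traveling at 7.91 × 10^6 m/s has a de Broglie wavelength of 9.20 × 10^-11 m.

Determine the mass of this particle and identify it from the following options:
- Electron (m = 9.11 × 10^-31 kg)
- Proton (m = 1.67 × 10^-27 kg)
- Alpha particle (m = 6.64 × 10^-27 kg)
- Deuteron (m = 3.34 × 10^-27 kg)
The particle is an electron.

From λ = h/(mv), solve for mass:

m = h/(λv)
m = (6.626 × 10^-34 J·s) / (9.20 × 10^-11 m × 7.91 × 10^6 m/s)
m = 9.11 × 10^-31 kg

Comparing with the listed masses, this is closest to an electron.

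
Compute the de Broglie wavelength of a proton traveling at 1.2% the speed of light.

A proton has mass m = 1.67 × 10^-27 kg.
1.10 × 10^-13 m

Using the de Broglie relation λ = h/(mv):

v = 1.2% × c = 3.598 × 10^6 m/s

λ = h/(mv)
λ = (6.626 × 10^-34 J·s) / (1.67 × 10^-27 kg × 3.598 × 10^6 m/s)
λ = 1.10 × 10^-13 m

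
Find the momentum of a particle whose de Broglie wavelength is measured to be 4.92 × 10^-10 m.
1.35 × 10^-24 kg·m/s

From the de Broglie relation λ = h/p, we solve for p:

p = h/λ
p = (6.626 × 10^-34 J·s) / (4.92 × 10^-10 m)
p = 1.35 × 10^-24 kg·m/s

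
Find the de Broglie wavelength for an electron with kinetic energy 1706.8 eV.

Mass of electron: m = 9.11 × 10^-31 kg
2.97 × 10^-11 m

Using λ = h/√(2mKE):

First convert KE to Joules: KE = 1706.8 eV = 2.735 × 10^-16 J

λ = h/√(2mKE)
λ = (6.626 × 10^-34 J·s) / √(2 × 9.11 × 10^-31 kg × 2.735 × 10^-16 J)
λ = 2.97 × 10^-11 m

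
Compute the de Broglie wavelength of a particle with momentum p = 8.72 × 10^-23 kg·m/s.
7.60 × 10^-12 m

Using the de Broglie relation λ = h/p:

λ = h/p
λ = (6.626 × 10^-34 J·s) / (8.72 × 10^-23 kg·m/s)
λ = 7.60 × 10^-12 m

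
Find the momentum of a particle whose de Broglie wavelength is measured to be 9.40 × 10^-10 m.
7.05 × 10^-25 kg·m/s

From the de Broglie relation λ = h/p, we solve for p:

p = h/λ
p = (6.626 × 10^-34 J·s) / (9.40 × 10^-10 m)
p = 7.05 × 10^-25 kg·m/s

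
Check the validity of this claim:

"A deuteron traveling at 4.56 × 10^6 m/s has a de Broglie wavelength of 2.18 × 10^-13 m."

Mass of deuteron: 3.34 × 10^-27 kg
False

The claim is incorrect.

Using λ = h/(mv):
λ = (6.626 × 10^-34 J·s) / (3.34 × 10^-27 kg × 4.56 × 10^6 m/s)
λ = 4.35 × 10^-14 m

The actual wavelength differs from the claimed 2.18 × 10^-13 m.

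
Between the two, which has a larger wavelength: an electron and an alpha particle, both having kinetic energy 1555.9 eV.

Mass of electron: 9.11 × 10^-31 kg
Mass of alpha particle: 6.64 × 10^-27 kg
The electron has the longer wavelength.

Using λ = h/√(2mKE):

For electron: λ₁ = h/√(2m₁KE) = 3.11 × 10^-11 m
For alpha particle: λ₂ = h/√(2m₂KE) = 3.64 × 10^-13 m

Since λ ∝ 1/√m at constant kinetic energy, the lighter particle has the longer wavelength.

The electron has the longer de Broglie wavelength.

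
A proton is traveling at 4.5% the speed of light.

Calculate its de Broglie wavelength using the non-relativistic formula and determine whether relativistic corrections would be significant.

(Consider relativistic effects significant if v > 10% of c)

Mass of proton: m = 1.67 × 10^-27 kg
No, relativistic corrections are not needed.

Using the non-relativistic de Broglie formula λ = h/(mv):

v = 4.5% × c = 1.349 × 10^7 m/s

λ = h/(mv)
λ = (6.626 × 10^-34 J·s) / (1.67 × 10^-27 kg × 1.349 × 10^7 m/s)
λ = 2.94 × 10^-14 m

Since v = 4.5% of c < 10% of c, relativistic corrections are NOT significant and this non-relativistic result is a good approximation.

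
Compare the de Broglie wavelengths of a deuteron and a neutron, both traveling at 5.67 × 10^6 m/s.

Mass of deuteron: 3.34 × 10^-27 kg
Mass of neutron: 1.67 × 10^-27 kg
The neutron has the longer wavelength.

Using λ = h/(mv), since both particles have the same velocity, the wavelength depends only on mass.

For deuteron: λ₁ = h/(m₁v) = 3.50 × 10^-14 m
For neutron: λ₂ = h/(m₂v) = 7.00 × 10^-14 m

Since λ ∝ 1/m at constant velocity, the lighter particle has the longer wavelength.

The neutron has the longer de Broglie wavelength.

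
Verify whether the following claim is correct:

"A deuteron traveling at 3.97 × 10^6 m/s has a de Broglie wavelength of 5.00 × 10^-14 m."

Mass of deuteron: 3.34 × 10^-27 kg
True

The claim is correct.

Using λ = h/(mv):
λ = (6.626 × 10^-34 J·s) / (3.34 × 10^-27 kg × 3.97 × 10^6 m/s)
λ = 5.00 × 10^-14 m

This matches the claimed value.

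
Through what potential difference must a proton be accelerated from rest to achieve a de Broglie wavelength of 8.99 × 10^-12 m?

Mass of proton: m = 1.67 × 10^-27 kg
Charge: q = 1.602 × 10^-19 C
10.2 V

From λ = h/√(2mqV), we solve for V:

λ² = h²/(2mqV)
V = h²/(2mqλ²)
V = (6.626 × 10^-34 J·s)² / (2 × 1.67 × 10^-27 kg × 1.602 × 10^-19 C × (8.99 × 10^-12 m)²)
V = 10.2 V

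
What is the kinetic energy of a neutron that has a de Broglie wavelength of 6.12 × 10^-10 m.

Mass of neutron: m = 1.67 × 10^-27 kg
3.51 × 10^-22 J (or 2.19 × 10^-3 eV)

From λ = h/√(2mKE), we solve for KE:

λ² = h²/(2mKE)
KE = h²/(2mλ²)
KE = (6.626 × 10^-34 J·s)² / (2 × 1.67 × 10^-27 kg × (6.12 × 10^-10 m)²)
KE = 3.51 × 10^-22 J
KE = 2.19 × 10^-3 eV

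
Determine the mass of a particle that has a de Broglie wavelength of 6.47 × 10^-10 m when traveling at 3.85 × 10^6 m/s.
2.66 × 10^-31 kg

From the de Broglie relation λ = h/(mv), we solve for m:

m = h/(λv)
m = (6.626 × 10^-34 J·s) / (6.47 × 10^-10 m × 3.85 × 10^6 m/s)
m = 2.66 × 10^-31 kg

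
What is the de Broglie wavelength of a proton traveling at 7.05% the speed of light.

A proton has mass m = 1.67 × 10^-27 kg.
1.88 × 10^-14 m

Using the de Broglie relation λ = h/(mv):

v = 7.05% × c = 2.114 × 10^7 m/s

λ = h/(mv)
λ = (6.626 × 10^-34 J·s) / (1.67 × 10^-27 kg × 2.114 × 10^7 m/s)
λ = 1.88 × 10^-14 m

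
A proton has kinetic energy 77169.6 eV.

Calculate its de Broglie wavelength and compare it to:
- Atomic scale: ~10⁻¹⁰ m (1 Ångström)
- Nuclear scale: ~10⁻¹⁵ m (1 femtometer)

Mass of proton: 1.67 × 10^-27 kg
λ = 1.03 × 10^-13 m, which is between nuclear and atomic scales.

Using λ = h/√(2mKE):

KE = 77169.6 eV = 1.236 × 10^-14 J

λ = h/√(2mKE)
λ = (6.626 × 10^-34 J·s) / √(2 × 1.67 × 10^-27 kg × 1.236 × 10^-14 J)
λ = 1.03 × 10^-13 m

Comparison:
- Atomic scale (10⁻¹⁰ m): λ is 0.001× this size
- Nuclear scale (10⁻¹⁵ m): λ is 1e+02× this size

The wavelength is between nuclear and atomic scales.

This wavelength is appropriate for probing atomic structure but too large for nuclear physics experiments.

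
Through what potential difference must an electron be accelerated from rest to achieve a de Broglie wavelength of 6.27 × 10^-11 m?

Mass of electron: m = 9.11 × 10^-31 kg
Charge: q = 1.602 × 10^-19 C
383 V

From λ = h/√(2mqV), we solve for V:

λ² = h²/(2mqV)
V = h²/(2mqλ²)
V = (6.626 × 10^-34 J·s)² / (2 × 9.11 × 10^-31 kg × 1.602 × 10^-19 C × (6.27 × 10^-11 m)²)
V = 383 V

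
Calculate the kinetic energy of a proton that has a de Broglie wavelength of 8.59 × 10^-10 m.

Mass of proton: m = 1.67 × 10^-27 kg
1.78 × 10^-22 J (or 1.11 × 10^-3 eV)

From λ = h/√(2mKE), we solve for KE:

λ² = h²/(2mKE)
KE = h²/(2mλ²)
KE = (6.626 × 10^-34 J·s)² / (2 × 1.67 × 10^-27 kg × (8.59 × 10^-10 m)²)
KE = 1.78 × 10^-22 J
KE = 1.11 × 10^-3 eV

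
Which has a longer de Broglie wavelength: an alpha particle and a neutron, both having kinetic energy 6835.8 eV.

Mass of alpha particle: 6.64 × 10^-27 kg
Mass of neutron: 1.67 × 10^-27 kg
The neutron has the longer wavelength.

Using λ = h/√(2mKE):

For alpha particle: λ₁ = h/√(2m₁KE) = 1.74 × 10^-13 m
For neutron: λ₂ = h/√(2m₂KE) = 3.46 × 10^-13 m

Since λ ∝ 1/√m at constant kinetic energy, the lighter particle has the longer wavelength.

The neutron has the longer de Broglie wavelength.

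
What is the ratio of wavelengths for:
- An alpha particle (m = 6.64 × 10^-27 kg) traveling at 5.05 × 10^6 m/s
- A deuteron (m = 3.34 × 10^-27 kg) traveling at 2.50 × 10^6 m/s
λ₁/λ₂ = 0.249

Using λ = h/(mv):

λ₁ = h/(m₁v₁) = 1.98 × 10^-14 m
λ₂ = h/(m₂v₂) = 7.94 × 10^-14 m

Ratio λ₁/λ₂ = (m₂v₂)/(m₁v₁)
         = (3.34 × 10^-27 kg × 2.50 × 10^6 m/s) / (6.64 × 10^-27 kg × 5.05 × 10^6 m/s)
         = 0.249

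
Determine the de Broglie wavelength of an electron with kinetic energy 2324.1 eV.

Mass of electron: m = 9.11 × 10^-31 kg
2.54 × 10^-11 m

Using λ = h/√(2mKE):

First convert KE to Joules: KE = 2324.1 eV = 3.724 × 10^-16 J

λ = h/√(2mKE)
λ = (6.626 × 10^-34 J·s) / √(2 × 9.11 × 10^-31 kg × 3.724 × 10^-16 J)
λ = 2.54 × 10^-11 m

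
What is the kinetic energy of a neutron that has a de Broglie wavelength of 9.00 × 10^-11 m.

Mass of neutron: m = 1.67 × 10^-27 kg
1.62 × 10^-20 J (or 0.101 eV)

From λ = h/√(2mKE), we solve for KE:

λ² = h²/(2mKE)
KE = h²/(2mλ²)
KE = (6.626 × 10^-34 J·s)² / (2 × 1.67 × 10^-27 kg × (9.00 × 10^-11 m)²)
KE = 1.62 × 10^-20 J
KE = 0.101 eV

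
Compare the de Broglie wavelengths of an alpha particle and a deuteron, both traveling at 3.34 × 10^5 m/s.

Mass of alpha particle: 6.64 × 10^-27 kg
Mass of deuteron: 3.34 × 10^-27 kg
The deuteron has the longer wavelength.

Using λ = h/(mv), since both particles have the same velocity, the wavelength depends only on mass.

For alpha particle: λ₁ = h/(m₁v) = 2.99 × 10^-13 m
For deuteron: λ₂ = h/(m₂v) = 5.94 × 10^-13 m

Since λ ∝ 1/m at constant velocity, the lighter particle has the longer wavelength.

The deuteron has the longer de Broglie wavelength.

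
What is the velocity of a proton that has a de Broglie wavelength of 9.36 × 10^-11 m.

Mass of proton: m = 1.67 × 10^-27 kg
4.24 × 10^3 m/s

From the de Broglie relation λ = h/(mv), we solve for v:

v = h/(mλ)
v = (6.626 × 10^-34 J·s) / (1.67 × 10^-27 kg × 9.36 × 10^-11 m)
v = 4.24 × 10^3 m/s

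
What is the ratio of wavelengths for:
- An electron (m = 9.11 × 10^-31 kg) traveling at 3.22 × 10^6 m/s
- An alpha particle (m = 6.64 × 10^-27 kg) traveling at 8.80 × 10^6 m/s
λ₁/λ₂ = 1.99 × 10^4

Using λ = h/(mv):

λ₁ = h/(m₁v₁) = 2.26 × 10^-10 m
λ₂ = h/(m₂v₂) = 1.13 × 10^-14 m

Ratio λ₁/λ₂ = (m₂v₂)/(m₁v₁)
         = (6.64 × 10^-27 kg × 8.80 × 10^6 m/s) / (9.11 × 10^-31 kg × 3.22 × 10^6 m/s)
         = 1.99 × 10^4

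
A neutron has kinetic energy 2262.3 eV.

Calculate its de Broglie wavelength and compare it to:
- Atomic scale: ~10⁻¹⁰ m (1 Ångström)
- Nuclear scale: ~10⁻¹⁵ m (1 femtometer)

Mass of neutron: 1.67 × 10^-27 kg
λ = 6.02 × 10^-13 m, which is between nuclear and atomic scales.

Using λ = h/√(2mKE):

KE = 2262.3 eV = 3.625 × 10^-16 J

λ = h/√(2mKE)
λ = (6.626 × 10^-34 J·s) / √(2 × 1.67 × 10^-27 kg × 3.625 × 10^-16 J)
λ = 6.02 × 10^-13 m

Comparison:
- Atomic scale (10⁻¹⁰ m): λ is 0.006× this size
- Nuclear scale (10⁻¹⁵ m): λ is 6e+02× this size

The wavelength is between nuclear and atomic scales.

This wavelength is appropriate for probing atomic structure but too large for nuclear physics experiments.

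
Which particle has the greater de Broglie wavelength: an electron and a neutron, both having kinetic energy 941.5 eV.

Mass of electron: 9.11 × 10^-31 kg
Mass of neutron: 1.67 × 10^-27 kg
The electron has the longer wavelength.

Using λ = h/√(2mKE):

For electron: λ₁ = h/√(2m₁KE) = 4.00 × 10^-11 m
For neutron: λ₂ = h/√(2m₂KE) = 9.33 × 10^-13 m

Since λ ∝ 1/√m at constant kinetic energy, the lighter particle has the longer wavelength.

The electron has the longer de Broglie wavelength.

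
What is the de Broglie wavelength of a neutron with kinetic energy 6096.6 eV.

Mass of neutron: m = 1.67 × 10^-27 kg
3.67 × 10^-13 m

Using λ = h/√(2mKE):

First convert KE to Joules: KE = 6096.6 eV = 9.768 × 10^-16 J

λ = h/√(2mKE)
λ = (6.626 × 10^-34 J·s) / √(2 × 1.67 × 10^-27 kg × 9.768 × 10^-16 J)
λ = 3.67 × 10^-13 m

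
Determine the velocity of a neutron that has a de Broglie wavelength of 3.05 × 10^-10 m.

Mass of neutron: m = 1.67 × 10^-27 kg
1.30 × 10^3 m/s

From the de Broglie relation λ = h/(mv), we solve for v:

v = h/(mλ)
v = (6.626 × 10^-34 J·s) / (1.67 × 10^-27 kg × 3.05 × 10^-10 m)
v = 1.30 × 10^3 m/s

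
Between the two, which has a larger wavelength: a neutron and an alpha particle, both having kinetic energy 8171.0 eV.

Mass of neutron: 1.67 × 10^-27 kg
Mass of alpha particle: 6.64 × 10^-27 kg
The neutron has the longer wavelength.

Using λ = h/√(2mKE):

For neutron: λ₁ = h/√(2m₁KE) = 3.17 × 10^-13 m
For alpha particle: λ₂ = h/√(2m₂KE) = 1.59 × 10^-13 m

Since λ ∝ 1/√m at constant kinetic energy, the lighter particle has the longer wavelength.

The neutron has the longer de Broglie wavelength.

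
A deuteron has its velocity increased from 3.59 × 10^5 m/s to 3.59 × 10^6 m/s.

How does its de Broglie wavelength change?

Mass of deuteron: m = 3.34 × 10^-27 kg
The wavelength decreases by a factor of 10.

Using λ = h/(mv):

Initial wavelength: λ₁ = h/(mv₁) = 5.53 × 10^-13 m
Final wavelength: λ₂ = h/(mv₂) = 5.53 × 10^-14 m

Since λ ∝ 1/v, when velocity increases by a factor of 10, the wavelength decreases by a factor of 10.

λ₂/λ₁ = v₁/v₂ = 1/10

The wavelength decreases by a factor of 10.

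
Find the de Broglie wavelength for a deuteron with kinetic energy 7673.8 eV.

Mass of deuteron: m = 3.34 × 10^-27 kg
2.31 × 10^-13 m

Using λ = h/√(2mKE):

First convert KE to Joules: KE = 7673.8 eV = 1.229 × 10^-15 J

λ = h/√(2mKE)
λ = (6.626 × 10^-34 J·s) / √(2 × 3.34 × 10^-27 kg × 1.229 × 10^-15 J)
λ = 2.31 × 10^-13 m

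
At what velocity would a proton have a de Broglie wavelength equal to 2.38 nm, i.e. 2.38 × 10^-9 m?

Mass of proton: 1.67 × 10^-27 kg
1.67 × 10^2 m/s

From λ = h/(mv), solve for v:

v = h/(mλ)
v = (6.626 × 10^-34 J·s) / (1.67 × 10^-27 kg × 2.38 × 10^-9 m)
v = 1.67 × 10^2 m/s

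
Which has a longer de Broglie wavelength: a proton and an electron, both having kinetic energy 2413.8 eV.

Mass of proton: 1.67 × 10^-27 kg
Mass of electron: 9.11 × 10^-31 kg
The electron has the longer wavelength.

Using λ = h/√(2mKE):

For proton: λ₁ = h/√(2m₁KE) = 5.83 × 10^-13 m
For electron: λ₂ = h/√(2m₂KE) = 2.50 × 10^-11 m

Since λ ∝ 1/√m at constant kinetic energy, the lighter particle has the longer wavelength.

The electron has the longer de Broglie wavelength.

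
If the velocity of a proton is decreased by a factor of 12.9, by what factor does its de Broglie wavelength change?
The wavelength increases by a factor of 12.9.

From λ = h/(mv), the wavelength is inversely proportional to velocity:

λ ∝ 1/v

If v → v/12.9, then λ → 12.9λ

When velocity is decreased by a factor of 12.9, the wavelength increases by a factor of 12.9.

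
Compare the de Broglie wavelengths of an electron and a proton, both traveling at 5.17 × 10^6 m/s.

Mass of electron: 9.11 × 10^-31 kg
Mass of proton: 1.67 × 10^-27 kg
The electron has the longer wavelength.

Using λ = h/(mv), since both particles have the same velocity, the wavelength depends only on mass.

For electron: λ₁ = h/(m₁v) = 1.41 × 10^-10 m
For proton: λ₂ = h/(m₂v) = 7.67 × 10^-14 m

Since λ ∝ 1/m at constant velocity, the lighter particle has the longer wavelength.

The electron has the longer de Broglie wavelength.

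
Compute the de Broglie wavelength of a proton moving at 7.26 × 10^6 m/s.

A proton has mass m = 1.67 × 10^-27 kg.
5.47 × 10^-14 m

Using the de Broglie relation λ = h/(mv):

λ = h/(mv)
λ = (6.626 × 10^-34 J·s) / (1.67 × 10^-27 kg × 7.26 × 10^6 m/s)
λ = 5.47 × 10^-14 m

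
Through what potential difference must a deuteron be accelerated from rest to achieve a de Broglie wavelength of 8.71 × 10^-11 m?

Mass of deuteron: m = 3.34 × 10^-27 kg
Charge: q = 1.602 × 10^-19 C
5.41 × 10^-2 V

From λ = h/√(2mqV), we solve for V:

λ² = h²/(2mqV)
V = h²/(2mqλ²)
V = (6.626 × 10^-34 J·s)² / (2 × 3.34 × 10^-27 kg × 1.602 × 10^-19 C × (8.71 × 10^-11 m)²)
V = 5.41 × 10^-2 V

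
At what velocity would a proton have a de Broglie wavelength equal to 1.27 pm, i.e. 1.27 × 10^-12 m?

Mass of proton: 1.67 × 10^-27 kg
3.12 × 10^5 m/s

From λ = h/(mv), solve for v:

v = h/(mλ)
v = (6.626 × 10^-34 J·s) / (1.67 × 10^-27 kg × 1.27 × 10^-12 m)
v = 3.12 × 10^5 m/s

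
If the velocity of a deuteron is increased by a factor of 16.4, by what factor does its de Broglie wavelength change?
The wavelength decreases by a factor of 16.4.

From λ = h/(mv), the wavelength is inversely proportional to velocity:

λ ∝ 1/v

If v → 16.4v, then λ → λ/16.4

When velocity is increased by a factor of 16.4, the wavelength decreases by a factor of 16.4.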